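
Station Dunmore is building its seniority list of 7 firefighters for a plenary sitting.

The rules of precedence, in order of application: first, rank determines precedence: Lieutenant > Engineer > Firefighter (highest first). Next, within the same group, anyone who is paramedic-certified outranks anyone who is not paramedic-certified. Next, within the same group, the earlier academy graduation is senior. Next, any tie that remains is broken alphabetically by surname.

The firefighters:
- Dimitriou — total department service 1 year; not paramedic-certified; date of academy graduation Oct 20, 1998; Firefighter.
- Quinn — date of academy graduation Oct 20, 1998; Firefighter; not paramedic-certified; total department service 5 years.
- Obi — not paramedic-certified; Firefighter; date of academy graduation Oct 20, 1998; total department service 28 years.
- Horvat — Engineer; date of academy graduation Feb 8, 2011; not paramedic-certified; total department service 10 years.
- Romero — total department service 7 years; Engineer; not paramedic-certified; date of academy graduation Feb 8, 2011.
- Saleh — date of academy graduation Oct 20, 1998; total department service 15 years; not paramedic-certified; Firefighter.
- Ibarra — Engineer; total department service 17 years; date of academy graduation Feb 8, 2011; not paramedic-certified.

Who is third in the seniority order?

By rank: Horvat, Ibarra and Romero (Engineer); then Dimitriou, Obi, Quinn and Saleh (Firefighter).
Horvat, Ibarra and Romero are each not paramedic-certified, so the next rule applies.
Horvat, Ibarra and Romero all have date of academy graduation Feb 8, 2011, so the next rule applies.
Among Horvat, Ibarra and Romero, alphabetically by surname: Horvat before Ibarra before Romero.
Dimitriou, Obi, Quinn and Saleh are each not paramedic-certified, so the next rule applies.
Dimitriou, Obi, Quinn and Saleh all have date of academy graduation Oct 20, 1998, so the next rule applies.
Among Dimitriou, Obi, Quinn and Saleh, alphabetically by surname: Dimitriou before Obi before Quinn before Saleh.
Order: Horvat, Ibarra, Romero, Dimitriou, Obi, Quinn, Saleh.

Romero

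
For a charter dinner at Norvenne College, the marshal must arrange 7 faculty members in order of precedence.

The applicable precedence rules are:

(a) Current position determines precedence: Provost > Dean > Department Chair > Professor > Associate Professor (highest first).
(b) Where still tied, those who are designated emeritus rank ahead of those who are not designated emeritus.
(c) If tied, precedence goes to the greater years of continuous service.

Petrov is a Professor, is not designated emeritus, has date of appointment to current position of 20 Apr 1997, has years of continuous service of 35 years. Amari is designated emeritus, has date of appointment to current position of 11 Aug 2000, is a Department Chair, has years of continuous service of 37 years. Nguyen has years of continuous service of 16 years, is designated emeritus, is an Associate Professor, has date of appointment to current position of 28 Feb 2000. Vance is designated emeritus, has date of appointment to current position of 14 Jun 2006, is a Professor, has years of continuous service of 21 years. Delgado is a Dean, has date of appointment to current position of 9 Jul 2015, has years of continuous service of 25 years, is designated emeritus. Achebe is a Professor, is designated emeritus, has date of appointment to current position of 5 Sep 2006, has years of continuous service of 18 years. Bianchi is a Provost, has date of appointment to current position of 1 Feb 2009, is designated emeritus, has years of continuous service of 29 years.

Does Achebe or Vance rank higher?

Vance

By current position: Bianchi (Provost); then Delgado (Dean); then Amari (Department Chair); then Vance, Achebe and Petrov (Professor); then Nguyen (Associate Professor).
Among Vance, Achebe and Petrov, designated emeritus before not designated emeritus: Vance and Achebe (designated emeritus) before Petrov (not designated emeritus).
Among Vance and Achebe, by years of continuous service (higher first): Vance (21 years) before Achebe (18 years).
So Vance takes precedence.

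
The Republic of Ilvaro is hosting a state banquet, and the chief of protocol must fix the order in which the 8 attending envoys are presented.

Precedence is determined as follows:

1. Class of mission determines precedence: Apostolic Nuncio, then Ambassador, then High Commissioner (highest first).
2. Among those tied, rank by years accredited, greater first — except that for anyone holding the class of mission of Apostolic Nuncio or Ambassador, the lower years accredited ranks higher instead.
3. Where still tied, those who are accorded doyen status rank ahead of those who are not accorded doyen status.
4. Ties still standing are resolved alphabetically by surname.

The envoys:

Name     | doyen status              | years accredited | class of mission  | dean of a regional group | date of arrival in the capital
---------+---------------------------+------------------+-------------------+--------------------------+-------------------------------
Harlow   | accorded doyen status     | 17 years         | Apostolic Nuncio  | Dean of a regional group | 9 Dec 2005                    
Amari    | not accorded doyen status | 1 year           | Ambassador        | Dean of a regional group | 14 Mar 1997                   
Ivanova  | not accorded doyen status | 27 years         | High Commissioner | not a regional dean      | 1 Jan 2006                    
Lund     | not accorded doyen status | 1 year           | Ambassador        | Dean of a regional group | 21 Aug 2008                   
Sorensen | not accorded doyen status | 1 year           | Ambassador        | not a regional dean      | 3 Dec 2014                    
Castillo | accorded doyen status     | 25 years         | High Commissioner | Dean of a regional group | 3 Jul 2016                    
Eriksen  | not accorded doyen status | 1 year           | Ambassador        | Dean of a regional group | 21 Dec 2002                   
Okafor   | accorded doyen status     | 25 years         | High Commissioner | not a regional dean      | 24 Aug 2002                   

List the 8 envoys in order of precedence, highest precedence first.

By class of mission: Harlow (Apostolic Nuncio); then Amari, Eriksen, Lund and Sorensen (Ambassador); then Ivanova, Castillo and Okafor (High Commissioner).
Amari, Eriksen, Lund and Sorensen all have years accredited 1 year, so the next rule applies.
Amari, Eriksen, Lund and Sorensen are each not accorded doyen status, so the next rule applies.
Among Amari, Eriksen, Lund and Sorensen, alphabetically by surname: Amari before Eriksen before Lund before Sorensen.
Among Ivanova, Castillo and Okafor, by years accredited (higher first): Ivanova (27 years) before Castillo and Okafor (25 years).
Castillo and Okafor are each accorded doyen status, so the next rule applies.
Among Castillo and Okafor, alphabetically by surname: Castillo before Okafor.
Full order: Harlow, Amari, Eriksen, Lund, Sorensen, Ivanova, Castillo, Okafor.

Harlow, Amari, Eriksen, Lund, Sorensen, Ivanova, Castillo, Okafor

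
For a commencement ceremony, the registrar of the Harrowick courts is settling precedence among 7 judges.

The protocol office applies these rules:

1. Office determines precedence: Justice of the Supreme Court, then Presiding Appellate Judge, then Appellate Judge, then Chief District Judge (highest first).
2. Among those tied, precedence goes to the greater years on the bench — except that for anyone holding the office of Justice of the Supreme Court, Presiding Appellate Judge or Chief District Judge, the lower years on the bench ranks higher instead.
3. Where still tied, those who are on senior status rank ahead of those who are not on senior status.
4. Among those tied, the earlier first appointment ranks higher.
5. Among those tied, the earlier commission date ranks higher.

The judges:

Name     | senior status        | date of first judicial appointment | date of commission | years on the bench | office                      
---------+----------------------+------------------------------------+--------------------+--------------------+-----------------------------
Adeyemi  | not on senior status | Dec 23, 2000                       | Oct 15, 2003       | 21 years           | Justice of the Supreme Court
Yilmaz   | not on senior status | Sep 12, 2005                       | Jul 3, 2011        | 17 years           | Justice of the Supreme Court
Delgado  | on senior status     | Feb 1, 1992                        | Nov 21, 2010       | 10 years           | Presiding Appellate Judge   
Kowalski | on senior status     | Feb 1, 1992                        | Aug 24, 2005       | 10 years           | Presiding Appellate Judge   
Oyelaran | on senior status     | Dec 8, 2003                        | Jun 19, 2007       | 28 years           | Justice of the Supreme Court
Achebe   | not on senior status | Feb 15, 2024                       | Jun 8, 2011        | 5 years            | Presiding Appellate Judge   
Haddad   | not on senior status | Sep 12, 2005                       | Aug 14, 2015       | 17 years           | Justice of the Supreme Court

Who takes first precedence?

By office: Yilmaz, Haddad, Adeyemi and Oyelaran (Justice of the Supreme Court); then Achebe, Kowalski and Delgado (Presiding Appellate Judge).
Among Yilmaz, Haddad, Adeyemi and Oyelaran, by years on the bench (lower first) (reversed rule for this group): Yilmaz and Haddad (17 years) before Adeyemi (21 years) before Oyelaran (28 years).
Yilmaz and Haddad are each not on senior status, so the next rule applies.
Yilmaz and Haddad both have date of first judicial appointment Sep 12, 2005, so the next rule applies.
Among Yilmaz and Haddad, by date of commission (earlier first): Yilmaz (Jul 3, 2011) before Haddad (Aug 14, 2015).
Among Achebe, Kowalski and Delgado, by years on the bench (lower first) (reversed rule for this group): Achebe (5 years) before Kowalski and Delgado (10 years).
Kowalski and Delgado are each on senior status, so the next rule applies.
Kowalski and Delgado both have date of first judicial appointment Feb 1, 1992, so the next rule applies.
Among Kowalski and Delgado, by date of commission (earlier first): Kowalski (Aug 24, 2005) before Delgado (Nov 21, 2010).
Order: Yilmaz, Haddad, Adeyemi, Oyelaran, Achebe, Kowalski, Delgado.

Yilmaz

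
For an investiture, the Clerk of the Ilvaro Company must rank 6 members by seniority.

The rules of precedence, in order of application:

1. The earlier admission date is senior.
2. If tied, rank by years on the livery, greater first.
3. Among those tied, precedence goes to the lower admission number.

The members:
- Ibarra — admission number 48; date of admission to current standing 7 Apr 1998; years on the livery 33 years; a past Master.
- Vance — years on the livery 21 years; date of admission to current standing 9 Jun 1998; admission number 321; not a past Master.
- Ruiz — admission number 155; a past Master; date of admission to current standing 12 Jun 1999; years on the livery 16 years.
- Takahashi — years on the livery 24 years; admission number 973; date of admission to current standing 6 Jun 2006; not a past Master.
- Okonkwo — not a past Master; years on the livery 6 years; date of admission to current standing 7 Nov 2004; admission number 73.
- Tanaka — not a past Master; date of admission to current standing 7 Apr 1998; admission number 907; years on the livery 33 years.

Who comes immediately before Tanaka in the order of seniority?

Ibarra

By date of admission to current standing (earlier first): Ibarra and Tanaka (both 7 Apr 1998); then Vance (9 Jun 1998); then Ruiz (12 Jun 1999); then Okonkwo (7 Nov 2004); then Takahashi (6 Jun 2006).
Ibarra and Tanaka both have years on the livery 33 years, so the next rule applies.
Among Ibarra and Tanaka, by admission number (lower first): Ibarra (48) before Tanaka (907).
Order: Ibarra, Tanaka, Vance, Ruiz, Okonkwo, Takahashi.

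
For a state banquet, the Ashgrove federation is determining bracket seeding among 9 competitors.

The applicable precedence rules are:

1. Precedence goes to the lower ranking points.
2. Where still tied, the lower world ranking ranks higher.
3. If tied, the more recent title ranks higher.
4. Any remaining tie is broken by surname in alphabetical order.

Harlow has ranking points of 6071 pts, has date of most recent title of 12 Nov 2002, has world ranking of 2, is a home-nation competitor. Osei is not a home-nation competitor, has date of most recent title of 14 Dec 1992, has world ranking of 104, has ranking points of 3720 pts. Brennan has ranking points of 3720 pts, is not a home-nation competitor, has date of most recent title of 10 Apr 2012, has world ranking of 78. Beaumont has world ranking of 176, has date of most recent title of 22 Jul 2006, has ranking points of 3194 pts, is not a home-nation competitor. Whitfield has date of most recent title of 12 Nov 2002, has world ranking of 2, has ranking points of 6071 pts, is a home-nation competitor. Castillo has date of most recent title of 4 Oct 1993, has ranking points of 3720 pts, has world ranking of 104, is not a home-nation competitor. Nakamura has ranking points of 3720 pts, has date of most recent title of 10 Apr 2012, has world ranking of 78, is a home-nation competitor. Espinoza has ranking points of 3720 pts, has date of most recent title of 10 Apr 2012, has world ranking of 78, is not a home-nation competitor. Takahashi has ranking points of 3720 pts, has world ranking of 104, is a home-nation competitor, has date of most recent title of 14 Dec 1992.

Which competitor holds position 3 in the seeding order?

Espinoza

By ranking points (lower first): Beaumont (3194 pts); then Brennan, Espinoza, Nakamura, Castillo, Osei and Takahashi (each 3720 pts); then Harlow and Whitfield (both 6071 pts).
Among Brennan, Espinoza, Nakamura, Castillo, Osei and Takahashi, by world ranking (lower first): Brennan, Espinoza and Nakamura (78) before Castillo, Osei and Takahashi (104).
Brennan, Espinoza and Nakamura all have date of most recent title 10 Apr 2012, so the next rule applies.
Among Brennan, Espinoza and Nakamura, alphabetically by surname: Brennan before Espinoza before Nakamura.
Among Castillo, Osei and Takahashi, by date of most recent title (later first): Castillo (4 Oct 1993) before Osei and Takahashi (14 Dec 1992).
Among Osei and Takahashi, alphabetically by surname: Osei before Takahashi.
Harlow and Whitfield both have world ranking 2, so the next rule applies.
Harlow and Whitfield both have date of most recent title 12 Nov 2002, so the next rule applies.
Among Harlow and Whitfield, alphabetically by surname: Harlow before Whitfield.
Order: Beaumont, Brennan, Espinoza, Nakamura, Castillo, Osei, Takahashi, Harlow, Whitfield.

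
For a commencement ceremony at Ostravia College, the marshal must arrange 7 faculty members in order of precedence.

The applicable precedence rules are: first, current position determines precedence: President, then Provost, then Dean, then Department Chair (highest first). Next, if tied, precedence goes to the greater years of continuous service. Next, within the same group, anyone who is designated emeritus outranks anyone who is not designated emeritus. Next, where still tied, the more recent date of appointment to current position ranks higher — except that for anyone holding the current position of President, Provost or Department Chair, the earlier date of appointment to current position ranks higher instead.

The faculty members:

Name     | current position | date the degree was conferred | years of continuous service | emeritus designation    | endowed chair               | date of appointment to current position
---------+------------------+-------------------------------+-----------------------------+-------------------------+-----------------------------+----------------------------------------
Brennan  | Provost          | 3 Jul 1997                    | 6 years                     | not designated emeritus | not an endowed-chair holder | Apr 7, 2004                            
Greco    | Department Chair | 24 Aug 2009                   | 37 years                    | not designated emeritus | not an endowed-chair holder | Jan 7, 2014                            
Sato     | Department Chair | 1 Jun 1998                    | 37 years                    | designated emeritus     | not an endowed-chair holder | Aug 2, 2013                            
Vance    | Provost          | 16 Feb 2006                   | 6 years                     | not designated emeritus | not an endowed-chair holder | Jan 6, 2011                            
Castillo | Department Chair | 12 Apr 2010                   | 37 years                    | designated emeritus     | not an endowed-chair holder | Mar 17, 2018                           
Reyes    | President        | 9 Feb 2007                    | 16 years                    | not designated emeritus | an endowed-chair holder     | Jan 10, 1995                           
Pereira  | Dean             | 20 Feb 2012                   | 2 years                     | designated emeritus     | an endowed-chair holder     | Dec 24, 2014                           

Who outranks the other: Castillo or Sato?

By current position: Reyes (President); then Brennan and Vance (Provost); then Pereira (Dean); then Sato, Castillo and Greco (Department Chair).
Brennan and Vance both have years of continuous service 6 years, so the next rule applies.
Brennan and Vance are each not designated emeritus, so the next rule applies.
Among Brennan and Vance, by date of appointment to current position (earlier first) (reversed rule for this group): Brennan (Apr 7, 2004) before Vance (Jan 6, 2011).
Sato, Castillo and Greco all have years of continuous service 37 years, so the next rule applies.
Among Sato, Castillo and Greco, designated emeritus before not designated emeritus: Sato and Castillo (designated emeritus) before Greco (not designated emeritus).
Among Sato and Castillo, by date of appointment to current position (earlier first) (reversed rule for this group): Sato (Aug 2, 2013) before Castillo (Mar 17, 2018).
So Sato takes precedence.

Sato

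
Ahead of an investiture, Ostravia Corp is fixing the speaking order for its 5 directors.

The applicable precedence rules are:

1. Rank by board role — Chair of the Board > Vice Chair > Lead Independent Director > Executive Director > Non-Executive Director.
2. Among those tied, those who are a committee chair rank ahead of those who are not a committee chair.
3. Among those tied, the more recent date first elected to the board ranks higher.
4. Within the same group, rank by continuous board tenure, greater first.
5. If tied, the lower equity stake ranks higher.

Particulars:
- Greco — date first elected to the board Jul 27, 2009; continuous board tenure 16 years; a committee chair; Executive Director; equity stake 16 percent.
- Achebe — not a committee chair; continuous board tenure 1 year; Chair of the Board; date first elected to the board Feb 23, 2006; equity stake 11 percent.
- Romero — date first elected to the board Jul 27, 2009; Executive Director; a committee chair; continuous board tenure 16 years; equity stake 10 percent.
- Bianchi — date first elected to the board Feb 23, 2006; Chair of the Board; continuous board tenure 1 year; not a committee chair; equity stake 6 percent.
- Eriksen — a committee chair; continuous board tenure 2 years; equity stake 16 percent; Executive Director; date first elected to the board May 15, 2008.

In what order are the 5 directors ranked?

Bianchi, Achebe, Romero, Greco, Eriksen

By board role: Bianchi and Achebe (Chair of the Board); then Romero, Greco and Eriksen (Executive Director).
Bianchi and Achebe are each not a committee chair, so the next rule applies.
Bianchi and Achebe both have date first elected to the board Feb 23, 2006, so the next rule applies.
Bianchi and Achebe both have continuous board tenure 1 year, so the next rule applies.
Among Bianchi and Achebe, by equity stake (lower first): Bianchi (6 percent) before Achebe (11 percent).
Romero, Greco and Eriksen are each a committee chair, so the next rule applies.
Among Romero, Greco and Eriksen, by date first elected to the board (later first): Romero and Greco (Jul 27, 2009) before Eriksen (May 15, 2008).
Romero and Greco both have continuous board tenure 16 years, so the next rule applies.
Among Romero and Greco, by equity stake (lower first): Romero (10 percent) before Greco (16 percent).
Full order: Bianchi, Achebe, Romero, Greco, Eriksen.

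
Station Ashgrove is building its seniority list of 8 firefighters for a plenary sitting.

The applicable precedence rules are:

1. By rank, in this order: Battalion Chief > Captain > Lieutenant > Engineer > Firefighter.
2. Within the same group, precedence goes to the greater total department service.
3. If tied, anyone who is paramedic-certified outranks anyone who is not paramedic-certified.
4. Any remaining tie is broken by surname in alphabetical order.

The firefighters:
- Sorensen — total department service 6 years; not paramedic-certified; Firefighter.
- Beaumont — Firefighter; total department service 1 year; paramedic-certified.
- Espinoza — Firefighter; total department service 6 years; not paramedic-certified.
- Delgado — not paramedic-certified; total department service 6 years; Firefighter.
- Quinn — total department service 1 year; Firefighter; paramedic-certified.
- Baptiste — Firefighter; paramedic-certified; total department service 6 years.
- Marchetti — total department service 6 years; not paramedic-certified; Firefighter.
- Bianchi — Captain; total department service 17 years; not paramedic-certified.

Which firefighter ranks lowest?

By rank: Bianchi (Captain); then Baptiste, Delgado, Espinoza, Marchetti, Sorensen, Beaumont and Quinn (Firefighter).
Among Baptiste, Delgado, Espinoza, Marchetti, Sorensen, Beaumont and Quinn, by total department service (higher first): Baptiste, Delgado, Espinoza, Marchetti and Sorensen (6 years) before Beaumont and Quinn (1 year).
Among Baptiste, Delgado, Espinoza, Marchetti and Sorensen, paramedic-certified before not paramedic-certified: Baptiste (paramedic-certified) before Delgado, Espinoza, Marchetti and Sorensen (not paramedic-certified).
Among Delgado, Espinoza, Marchetti and Sorensen, alphabetically by surname: Delgado before Espinoza before Marchetti before Sorensen.
Beaumont and Quinn are each paramedic-certified, so the next rule applies.
Among Beaumont and Quinn, alphabetically by surname: Beaumont before Quinn.
Order: Bianchi, Baptiste, Delgado, Espinoza, Marchetti, Sorensen, Beaumont, Quinn.

Quinn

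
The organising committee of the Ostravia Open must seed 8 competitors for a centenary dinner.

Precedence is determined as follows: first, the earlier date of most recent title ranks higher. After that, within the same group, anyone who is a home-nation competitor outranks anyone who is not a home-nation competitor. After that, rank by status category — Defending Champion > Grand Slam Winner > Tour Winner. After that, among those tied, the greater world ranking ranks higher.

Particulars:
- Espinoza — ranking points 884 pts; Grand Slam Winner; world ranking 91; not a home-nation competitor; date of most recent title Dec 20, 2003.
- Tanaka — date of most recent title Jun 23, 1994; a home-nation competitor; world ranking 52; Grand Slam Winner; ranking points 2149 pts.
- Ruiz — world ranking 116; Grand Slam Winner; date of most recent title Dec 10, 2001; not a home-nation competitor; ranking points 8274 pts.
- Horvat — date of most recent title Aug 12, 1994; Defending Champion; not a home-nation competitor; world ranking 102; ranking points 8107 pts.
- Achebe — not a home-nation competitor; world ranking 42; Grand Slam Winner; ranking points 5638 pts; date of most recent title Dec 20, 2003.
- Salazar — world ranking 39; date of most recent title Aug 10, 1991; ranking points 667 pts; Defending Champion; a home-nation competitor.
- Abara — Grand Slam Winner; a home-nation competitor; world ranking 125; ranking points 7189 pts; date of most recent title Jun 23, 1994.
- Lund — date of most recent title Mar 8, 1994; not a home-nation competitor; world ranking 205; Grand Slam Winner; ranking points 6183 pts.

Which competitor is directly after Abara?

By date of most recent title (earlier first): Salazar (Aug 10, 1991); then Lund (Mar 8, 1994); then Abara and Tanaka (both Jun 23, 1994); then Horvat (Aug 12, 1994); then Ruiz (Dec 10, 2001); then Espinoza and Achebe (both Dec 20, 2003).
Abara and Tanaka are each a home-nation competitor, so the next rule applies.
Abara and Tanaka are each Grand Slam Winner, so the next rule applies.
Among Abara and Tanaka, by world ranking (higher first): Abara (125) before Tanaka (52).
Espinoza and Achebe are each not a home-nation competitor, so the next rule applies.
Espinoza and Achebe are each Grand Slam Winner, so the next rule applies.
Among Espinoza and Achebe, by world ranking (higher first): Espinoza (91) before Achebe (42).
Order: Salazar, Lund, Abara, Tanaka, Horvat, Ruiz, Espinoza, Achebe.

Tanaka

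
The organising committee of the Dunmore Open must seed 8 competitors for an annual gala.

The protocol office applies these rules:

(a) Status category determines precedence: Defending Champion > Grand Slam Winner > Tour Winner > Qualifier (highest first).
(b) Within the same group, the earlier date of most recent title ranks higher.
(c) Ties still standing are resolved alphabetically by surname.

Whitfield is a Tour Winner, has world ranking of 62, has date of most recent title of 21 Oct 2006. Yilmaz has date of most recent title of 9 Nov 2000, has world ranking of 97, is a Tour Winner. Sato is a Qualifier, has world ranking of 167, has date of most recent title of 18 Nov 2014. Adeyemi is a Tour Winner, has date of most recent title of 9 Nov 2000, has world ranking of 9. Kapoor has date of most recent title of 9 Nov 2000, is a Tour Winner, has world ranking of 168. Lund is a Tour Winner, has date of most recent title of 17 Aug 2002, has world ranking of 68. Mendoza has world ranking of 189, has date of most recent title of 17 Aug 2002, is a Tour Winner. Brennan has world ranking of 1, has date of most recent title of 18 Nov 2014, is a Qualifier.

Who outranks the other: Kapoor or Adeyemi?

By status category: Adeyemi, Kapoor, Yilmaz, Lund, Mendoza and Whitfield (Tour Winner); then Brennan and Sato (Qualifier).
Among Adeyemi, Kapoor, Yilmaz, Lund, Mendoza and Whitfield, by date of most recent title (earlier first): Adeyemi, Kapoor and Yilmaz (9 Nov 2000) before Lund and Mendoza (17 Aug 2002) before Whitfield (21 Oct 2006).
Among Adeyemi, Kapoor and Yilmaz, alphabetically by surname: Adeyemi before Kapoor before Yilmaz.
Among Lund and Mendoza, alphabetically by surname: Lund before Mendoza.
Brennan and Sato both have date of most recent title 18 Nov 2014, so the next rule applies.
Among Brennan and Sato, alphabetically by surname: Brennan before Sato.
So Adeyemi takes precedence.

Adeyemi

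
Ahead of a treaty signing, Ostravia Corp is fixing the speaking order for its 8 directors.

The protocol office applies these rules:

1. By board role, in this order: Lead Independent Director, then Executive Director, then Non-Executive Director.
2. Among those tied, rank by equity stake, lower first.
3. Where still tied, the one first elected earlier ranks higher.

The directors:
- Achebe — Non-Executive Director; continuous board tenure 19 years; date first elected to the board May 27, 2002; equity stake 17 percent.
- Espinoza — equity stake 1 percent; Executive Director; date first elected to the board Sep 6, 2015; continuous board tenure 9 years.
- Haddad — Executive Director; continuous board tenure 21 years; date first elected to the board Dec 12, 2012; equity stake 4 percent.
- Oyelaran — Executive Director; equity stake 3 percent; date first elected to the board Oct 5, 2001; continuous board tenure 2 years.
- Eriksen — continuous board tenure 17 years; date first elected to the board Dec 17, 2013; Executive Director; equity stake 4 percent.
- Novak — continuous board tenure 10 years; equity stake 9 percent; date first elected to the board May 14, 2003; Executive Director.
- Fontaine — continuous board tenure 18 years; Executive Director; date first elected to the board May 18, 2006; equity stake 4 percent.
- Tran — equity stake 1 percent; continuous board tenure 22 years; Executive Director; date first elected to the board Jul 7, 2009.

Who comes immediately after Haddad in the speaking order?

By board role: Tran, Espinoza, Oyelaran, Fontaine, Haddad, Eriksen and Novak (Executive Director); then Achebe (Non-Executive Director).
Among Tran, Espinoza, Oyelaran, Fontaine, Haddad, Eriksen and Novak, by equity stake (lower first): Tran and Espinoza (1 percent) before Oyelaran (3 percent) before Fontaine, Haddad and Eriksen (4 percent) before Novak (9 percent).
Among Tran and Espinoza, by date first elected to the board (earlier first): Tran (Jul 7, 2009) before Espinoza (Sep 6, 2015).
Among Fontaine, Haddad and Eriksen, by date first elected to the board (earlier first): Fontaine (May 18, 2006) before Haddad (Dec 12, 2012) before Eriksen (Dec 17, 2013).
Order: Tran, Espinoza, Oyelaran, Fontaine, Haddad, Eriksen, Novak, Achebe.

Eriksen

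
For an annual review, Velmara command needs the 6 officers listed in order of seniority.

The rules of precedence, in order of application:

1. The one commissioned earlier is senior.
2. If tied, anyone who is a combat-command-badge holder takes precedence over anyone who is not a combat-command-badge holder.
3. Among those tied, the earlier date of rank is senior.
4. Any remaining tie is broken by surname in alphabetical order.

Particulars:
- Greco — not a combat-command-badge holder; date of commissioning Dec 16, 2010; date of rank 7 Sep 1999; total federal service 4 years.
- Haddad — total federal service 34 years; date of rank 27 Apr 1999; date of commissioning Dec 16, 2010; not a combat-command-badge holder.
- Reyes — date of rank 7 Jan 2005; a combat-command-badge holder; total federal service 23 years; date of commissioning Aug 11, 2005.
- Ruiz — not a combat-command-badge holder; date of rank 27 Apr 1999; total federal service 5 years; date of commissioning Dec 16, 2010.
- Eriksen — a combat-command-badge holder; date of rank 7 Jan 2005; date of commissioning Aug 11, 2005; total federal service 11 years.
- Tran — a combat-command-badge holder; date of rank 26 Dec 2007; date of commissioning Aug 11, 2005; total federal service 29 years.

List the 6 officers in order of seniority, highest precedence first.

Eriksen, Reyes, Tran, Haddad, Ruiz, Greco

By date of commissioning (earlier first): Eriksen, Reyes and Tran (each Aug 11, 2005); then Haddad, Ruiz and Greco (each Dec 16, 2010).
Eriksen, Reyes and Tran are each a combat-command-badge holder, so the next rule applies.
Among Eriksen, Reyes and Tran, by date of rank (earlier first): Eriksen and Reyes (7 Jan 2005) before Tran (26 Dec 2007).
Among Eriksen and Reyes, alphabetically by surname: Eriksen before Reyes.
Haddad, Ruiz and Greco are each not a combat-command-badge holder, so the next rule applies.
Among Haddad, Ruiz and Greco, by date of rank (earlier first): Haddad and Ruiz (27 Apr 1999) before Greco (7 Sep 1999).
Among Haddad and Ruiz, alphabetically by surname: Haddad before Ruiz.
Full order: Eriksen, Reyes, Tran, Haddad, Ruiz, Greco.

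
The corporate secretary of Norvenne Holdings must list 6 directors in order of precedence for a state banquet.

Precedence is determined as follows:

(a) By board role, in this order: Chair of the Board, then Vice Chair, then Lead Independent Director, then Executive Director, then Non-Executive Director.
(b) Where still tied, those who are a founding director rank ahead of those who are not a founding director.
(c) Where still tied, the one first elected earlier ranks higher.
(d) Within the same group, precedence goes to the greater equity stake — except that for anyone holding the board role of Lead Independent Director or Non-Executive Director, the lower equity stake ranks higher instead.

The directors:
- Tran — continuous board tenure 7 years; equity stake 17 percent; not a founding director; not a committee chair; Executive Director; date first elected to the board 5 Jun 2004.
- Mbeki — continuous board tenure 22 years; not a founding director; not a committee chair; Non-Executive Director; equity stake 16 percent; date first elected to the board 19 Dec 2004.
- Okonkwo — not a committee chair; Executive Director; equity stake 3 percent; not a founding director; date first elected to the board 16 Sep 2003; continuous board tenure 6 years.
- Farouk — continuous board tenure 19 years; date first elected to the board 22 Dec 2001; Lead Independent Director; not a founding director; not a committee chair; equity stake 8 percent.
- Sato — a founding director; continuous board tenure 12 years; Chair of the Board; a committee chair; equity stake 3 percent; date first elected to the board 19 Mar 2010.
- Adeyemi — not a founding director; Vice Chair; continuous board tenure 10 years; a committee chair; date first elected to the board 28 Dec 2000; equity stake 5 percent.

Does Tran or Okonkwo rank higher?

Okonkwo

By board role: Sato (Chair of the Board); then Adeyemi (Vice Chair); then Farouk (Lead Independent Director); then Okonkwo and Tran (Executive Director); then Mbeki (Non-Executive Director).
Okonkwo and Tran are each not a founding director, so the next rule applies.
Among Okonkwo and Tran, by date first elected to the board (earlier first): Okonkwo (16 Sep 2003) before Tran (5 Jun 2004).
So Okonkwo takes precedence.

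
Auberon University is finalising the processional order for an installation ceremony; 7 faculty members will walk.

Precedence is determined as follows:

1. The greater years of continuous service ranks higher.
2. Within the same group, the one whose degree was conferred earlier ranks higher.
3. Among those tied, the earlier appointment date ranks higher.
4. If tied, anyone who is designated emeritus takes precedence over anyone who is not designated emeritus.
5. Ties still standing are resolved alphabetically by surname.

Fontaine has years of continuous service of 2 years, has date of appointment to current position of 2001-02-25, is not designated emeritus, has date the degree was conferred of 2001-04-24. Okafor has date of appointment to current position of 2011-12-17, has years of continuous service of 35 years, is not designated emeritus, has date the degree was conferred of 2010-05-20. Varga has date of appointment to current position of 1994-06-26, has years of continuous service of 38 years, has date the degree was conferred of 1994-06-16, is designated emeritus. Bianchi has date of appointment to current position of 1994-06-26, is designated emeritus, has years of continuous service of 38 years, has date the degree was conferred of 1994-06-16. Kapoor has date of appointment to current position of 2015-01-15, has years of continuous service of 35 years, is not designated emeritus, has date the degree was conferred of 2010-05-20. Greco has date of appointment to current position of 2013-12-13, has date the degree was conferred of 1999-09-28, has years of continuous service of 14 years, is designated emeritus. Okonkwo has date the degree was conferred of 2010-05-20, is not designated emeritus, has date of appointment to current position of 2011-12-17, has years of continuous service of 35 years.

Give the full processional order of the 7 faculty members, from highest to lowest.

Bianchi, Varga, Okafor, Okonkwo, Kapoor, Greco, Fontaine

By years of continuous service (higher first): Bianchi and Varga (both 38 years); then Okafor, Okonkwo and Kapoor (each 35 years); then Greco (14 years); then Fontaine (2 years).
Bianchi and Varga both have date the degree was conferred 1994-06-16, so the next rule applies.
Bianchi and Varga both have date of appointment to current position 1994-06-26, so the next rule applies.
Bianchi and Varga are each designated emeritus, so the next rule applies.
Among Bianchi and Varga, alphabetically by surname: Bianchi before Varga.
Okafor, Okonkwo and Kapoor all have date the degree was conferred 2010-05-20, so the next rule applies.
Among Okafor, Okonkwo and Kapoor, by date of appointment to current position (earlier first): Okafor and Okonkwo (2011-12-17) before Kapoor (2015-01-15).
Okafor and Okonkwo are each not designated emeritus, so the next rule applies.
Among Okafor and Okonkwo, alphabetically by surname: Okafor before Okonkwo.
Full order: Bianchi, Varga, Okafor, Okonkwo, Kapoor, Greco, Fontaine.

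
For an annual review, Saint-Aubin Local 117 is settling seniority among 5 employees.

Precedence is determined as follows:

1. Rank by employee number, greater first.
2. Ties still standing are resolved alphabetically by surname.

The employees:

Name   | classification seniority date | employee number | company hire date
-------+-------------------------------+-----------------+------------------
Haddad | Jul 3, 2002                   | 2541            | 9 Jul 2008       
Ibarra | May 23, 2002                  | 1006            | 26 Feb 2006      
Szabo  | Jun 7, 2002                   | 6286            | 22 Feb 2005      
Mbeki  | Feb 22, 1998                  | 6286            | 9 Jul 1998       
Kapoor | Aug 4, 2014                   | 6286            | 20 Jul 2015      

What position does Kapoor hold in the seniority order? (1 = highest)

By employee number (higher first): Kapoor, Mbeki and Szabo (each 6286); then Haddad (2541); then Ibarra (1006).
Among Kapoor, Mbeki and Szabo, alphabetically by surname: Kapoor before Mbeki before Szabo.
Order: Kapoor, Mbeki, Szabo, Haddad, Ibarra. So position 1.

1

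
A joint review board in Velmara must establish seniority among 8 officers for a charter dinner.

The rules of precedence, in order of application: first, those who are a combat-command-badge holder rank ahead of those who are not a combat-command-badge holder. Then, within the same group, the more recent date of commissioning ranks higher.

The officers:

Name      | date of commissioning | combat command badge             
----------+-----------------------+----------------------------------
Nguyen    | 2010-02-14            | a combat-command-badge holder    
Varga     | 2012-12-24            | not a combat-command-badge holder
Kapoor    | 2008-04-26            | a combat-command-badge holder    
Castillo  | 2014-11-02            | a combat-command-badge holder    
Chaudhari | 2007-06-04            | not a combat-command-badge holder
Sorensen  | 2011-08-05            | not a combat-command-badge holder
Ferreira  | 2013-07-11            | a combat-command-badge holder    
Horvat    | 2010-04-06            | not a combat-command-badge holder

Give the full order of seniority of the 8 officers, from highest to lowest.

Castillo, Ferreira, Nguyen, Kapoor, Varga, Sorensen, Horvat, Chaudhari

By the first rule: Castillo, Ferreira, Nguyen and Kapoor (each a combat-command-badge holder); then Varga, Sorensen, Horvat and Chaudhari (each not a combat-command-badge holder).
Among Castillo, Ferreira, Nguyen and Kapoor, by date of commissioning (later first): Castillo (2014-11-02) before Ferreira (2013-07-11) before Nguyen (2010-02-14) before Kapoor (2008-04-26).
Among Varga, Sorensen, Horvat and Chaudhari, by date of commissioning (later first): Varga (2012-12-24) before Sorensen (2011-08-05) before Horvat (2010-04-06) before Chaudhari (2007-06-04).
Full order: Castillo, Ferreira, Nguyen, Kapoor, Varga, Sorensen, Horvat, Chaudhari.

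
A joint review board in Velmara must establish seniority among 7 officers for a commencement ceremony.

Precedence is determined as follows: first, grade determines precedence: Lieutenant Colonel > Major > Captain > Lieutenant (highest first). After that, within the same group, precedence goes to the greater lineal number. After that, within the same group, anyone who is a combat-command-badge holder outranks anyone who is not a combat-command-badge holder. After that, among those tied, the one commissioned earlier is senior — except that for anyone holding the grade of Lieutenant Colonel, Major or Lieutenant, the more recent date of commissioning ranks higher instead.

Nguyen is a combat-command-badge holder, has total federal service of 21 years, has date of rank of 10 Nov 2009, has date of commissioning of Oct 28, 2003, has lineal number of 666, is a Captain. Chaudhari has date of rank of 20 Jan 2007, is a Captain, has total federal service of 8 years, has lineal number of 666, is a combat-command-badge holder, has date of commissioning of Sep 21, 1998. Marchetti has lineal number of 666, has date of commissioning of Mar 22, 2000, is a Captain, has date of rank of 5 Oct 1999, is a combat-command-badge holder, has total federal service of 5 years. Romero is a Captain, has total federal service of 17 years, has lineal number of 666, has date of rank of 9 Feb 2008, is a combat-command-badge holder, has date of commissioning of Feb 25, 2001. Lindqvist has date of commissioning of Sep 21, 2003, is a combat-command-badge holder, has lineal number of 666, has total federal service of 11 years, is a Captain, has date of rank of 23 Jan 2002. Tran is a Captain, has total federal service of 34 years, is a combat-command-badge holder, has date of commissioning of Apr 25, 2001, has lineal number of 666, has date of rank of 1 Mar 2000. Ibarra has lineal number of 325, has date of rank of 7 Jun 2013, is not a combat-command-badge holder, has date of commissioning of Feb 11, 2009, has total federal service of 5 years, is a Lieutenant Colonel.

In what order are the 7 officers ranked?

Ibarra, Chaudhari, Marchetti, Romero, Tran, Lindqvist, Nguyen

By grade: Ibarra (Lieutenant Colonel); then Chaudhari, Marchetti, Romero, Tran, Lindqvist and Nguyen (Captain).
Chaudhari, Marchetti, Romero, Tran, Lindqvist and Nguyen all have lineal number 666, so the next rule applies.
Chaudhari, Marchetti, Romero, Tran, Lindqvist and Nguyen are each a combat-command-badge holder, so the next rule applies.
Among Chaudhari, Marchetti, Romero, Tran, Lindqvist and Nguyen, by date of commissioning (earlier first): Chaudhari (Sep 21, 1998) before Marchetti (Mar 22, 2000) before Romero (Feb 25, 2001) before Tran (Apr 25, 2001) before Lindqvist (Sep 21, 2003) before Nguyen (Oct 28, 2003).
Full order: Ibarra, Chaudhari, Marchetti, Romero, Tran, Lindqvist, Nguyen.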